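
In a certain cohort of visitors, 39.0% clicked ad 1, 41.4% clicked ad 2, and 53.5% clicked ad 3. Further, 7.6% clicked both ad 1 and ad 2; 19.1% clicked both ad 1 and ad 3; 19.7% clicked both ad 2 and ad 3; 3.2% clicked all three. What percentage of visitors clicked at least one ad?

Inclusion–exclusion gives
P(union) = 39.0 + 41.4 + 53.5 − 7.6 − 19.1 − 19.7 + 3.2 = 90.7%

90.7%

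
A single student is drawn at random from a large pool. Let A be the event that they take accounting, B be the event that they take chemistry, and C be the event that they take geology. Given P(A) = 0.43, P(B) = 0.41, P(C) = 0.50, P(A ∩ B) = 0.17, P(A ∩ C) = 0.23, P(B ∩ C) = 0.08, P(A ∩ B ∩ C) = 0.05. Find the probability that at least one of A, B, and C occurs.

0.91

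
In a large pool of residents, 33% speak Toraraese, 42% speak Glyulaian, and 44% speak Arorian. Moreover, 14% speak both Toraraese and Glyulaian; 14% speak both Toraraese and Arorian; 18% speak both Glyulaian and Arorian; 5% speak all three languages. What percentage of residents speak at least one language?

78%

By inclusion–exclusion:
P(at least one) = 33 + 42 + 44 − 14 − 14 − 18 + 5 = 78%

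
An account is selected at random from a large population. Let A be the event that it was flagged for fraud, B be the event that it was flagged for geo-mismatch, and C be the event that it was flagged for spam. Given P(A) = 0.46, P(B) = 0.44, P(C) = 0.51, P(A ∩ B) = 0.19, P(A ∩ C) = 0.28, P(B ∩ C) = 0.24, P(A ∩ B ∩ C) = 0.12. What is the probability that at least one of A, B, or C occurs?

0.82

P(A ∪ B ∪ C) = 0.46 + 0.44 + 0.51 − 0.19 − 0.28 − 0.24 + 0.12 = 0.82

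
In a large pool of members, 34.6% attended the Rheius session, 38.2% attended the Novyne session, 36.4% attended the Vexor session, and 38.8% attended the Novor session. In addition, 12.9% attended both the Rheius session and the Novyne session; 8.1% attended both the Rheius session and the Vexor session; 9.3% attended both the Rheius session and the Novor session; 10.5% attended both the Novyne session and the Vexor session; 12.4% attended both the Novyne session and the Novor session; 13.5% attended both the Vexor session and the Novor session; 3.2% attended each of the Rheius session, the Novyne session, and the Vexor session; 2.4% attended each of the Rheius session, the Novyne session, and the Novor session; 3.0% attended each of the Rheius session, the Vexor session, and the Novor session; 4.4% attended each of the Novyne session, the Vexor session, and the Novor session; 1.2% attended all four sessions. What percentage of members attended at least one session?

93.1%

P(≥1) = 34.6 + 38.2 + 36.4 + 38.8 − 12.9 − 8.1 − 9.3 − 10.5 − 12.4 − 13.5 + 3.2 + 2.4 + 3.0 + 4.4 − 1.2 = 93.1%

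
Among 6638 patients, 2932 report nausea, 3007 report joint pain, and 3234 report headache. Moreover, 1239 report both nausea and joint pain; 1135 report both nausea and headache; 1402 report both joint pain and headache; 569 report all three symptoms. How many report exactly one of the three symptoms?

Using the inclusion–exclusion count for exactly one event:
N(exactly one) = 2932 + 3007 + 3234 − 2·1239 − 2·1135 − 2·1402 + 3·569 = 3328

3328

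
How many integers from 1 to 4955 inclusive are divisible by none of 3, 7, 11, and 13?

2377

By inclusion-exclusion,
1651 + 707 + 450 + 381 − 235 − 150 − 127 − 64 − 54 − 34 + 21 + 18 + 11 + 4 − 1 = 2578
4955 − 2578 = 2377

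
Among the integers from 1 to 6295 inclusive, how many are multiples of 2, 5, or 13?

Using inclusion–exclusion:
⌊6295/2⌋ + ⌊6295/5⌋ + ⌊6295/13⌋ − ⌊6295/10⌋ − ⌊6295/26⌋ − ⌊6295/65⌋ + ⌊6295/130⌋ = 3147 + 1259 + 484 − 629 − 242 − 96 + 48 = 3971

3971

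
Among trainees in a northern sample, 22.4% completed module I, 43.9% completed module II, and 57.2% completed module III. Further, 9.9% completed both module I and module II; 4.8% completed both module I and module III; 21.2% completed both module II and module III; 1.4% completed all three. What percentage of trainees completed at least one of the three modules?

Using inclusion–exclusion:
P(≥1) = 22.4 + 43.9 + 57.2 − 9.9 − 4.8 − 21.2 + 1.4 = 89.0%

89.0%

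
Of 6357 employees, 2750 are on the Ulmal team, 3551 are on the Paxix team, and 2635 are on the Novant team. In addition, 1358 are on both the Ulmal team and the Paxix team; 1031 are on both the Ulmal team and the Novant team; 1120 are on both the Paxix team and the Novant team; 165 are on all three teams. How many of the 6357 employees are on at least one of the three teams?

5592

|at least one| = 2750 + 3551 + 2635 − 1358 − 1031 − 1120 + 165 = 5592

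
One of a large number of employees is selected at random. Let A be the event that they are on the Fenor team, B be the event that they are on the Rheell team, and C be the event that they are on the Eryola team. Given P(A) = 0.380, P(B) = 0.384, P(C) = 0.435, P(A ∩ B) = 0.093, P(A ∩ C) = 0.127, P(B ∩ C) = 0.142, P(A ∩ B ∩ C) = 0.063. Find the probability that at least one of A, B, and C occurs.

P(A ∪ B ∪ C) = 0.380 + 0.384 + 0.435 − 0.093 − 0.127 − 0.142 + 0.063 = 0.900

0.900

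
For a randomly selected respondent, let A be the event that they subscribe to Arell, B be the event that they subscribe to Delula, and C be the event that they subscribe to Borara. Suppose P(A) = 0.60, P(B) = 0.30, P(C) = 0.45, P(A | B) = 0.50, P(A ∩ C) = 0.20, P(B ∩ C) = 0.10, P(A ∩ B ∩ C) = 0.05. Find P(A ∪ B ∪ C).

0.95

P(A ∩ B) = P(B)·P(A|B) = 0.30 × 0.50 = 0.15
Inclusion–exclusion gives
P(A ∪ B ∪ C) = 0.60 + 0.30 + 0.45 − 0.15 − 0.20 − 0.10 + 0.05 = 0.95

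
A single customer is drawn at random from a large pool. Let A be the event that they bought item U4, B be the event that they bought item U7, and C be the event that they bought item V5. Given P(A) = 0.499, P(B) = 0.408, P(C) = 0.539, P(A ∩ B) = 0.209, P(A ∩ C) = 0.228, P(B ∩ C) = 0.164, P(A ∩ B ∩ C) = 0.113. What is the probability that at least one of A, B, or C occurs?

0.958

Apply inclusion-exclusion:
P(A ∪ B ∪ C) = 0.499 + 0.408 + 0.539 − 0.209 − 0.228 − 0.164 + 0.113 = 0.958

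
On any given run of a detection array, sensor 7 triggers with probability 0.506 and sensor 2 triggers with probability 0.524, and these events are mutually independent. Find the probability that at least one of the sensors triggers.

0.764856

P(none) = (1 − 0.506) × (1 − 0.524) = 0.494 × 0.476 = 0.235144
P(at least one) = 1 − 0.235144 = 0.764856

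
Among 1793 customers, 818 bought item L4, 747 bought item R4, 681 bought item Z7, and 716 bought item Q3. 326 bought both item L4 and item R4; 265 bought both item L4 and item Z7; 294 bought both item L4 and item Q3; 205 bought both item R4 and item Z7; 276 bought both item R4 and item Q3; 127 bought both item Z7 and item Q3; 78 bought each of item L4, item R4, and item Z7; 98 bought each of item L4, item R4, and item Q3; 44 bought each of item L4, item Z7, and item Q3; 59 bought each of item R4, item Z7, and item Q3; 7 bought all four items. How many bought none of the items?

52

By inclusion-exclusion,
|at least one| = 818 + 747 + 681 + 716 − 326 − 265 − 294 − 205 − 276 − 127 + 78 + 98 + 44 + 59 − 7 = 1741
None: 1793 − 1741 = 52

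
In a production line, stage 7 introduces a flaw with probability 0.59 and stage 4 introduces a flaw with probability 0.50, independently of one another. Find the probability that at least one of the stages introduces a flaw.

0.795

P(none) = (1 − 0.59) × (1 − 0.50) = 0.41 × 0.50 = 0.205
P(at least one) = 1 − 0.205 = 0.795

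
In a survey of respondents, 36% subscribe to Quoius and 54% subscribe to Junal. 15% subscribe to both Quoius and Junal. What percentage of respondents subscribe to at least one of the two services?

75%

Inclusion–exclusion gives
P(≥1) = 36 + 54 − 15 = 75%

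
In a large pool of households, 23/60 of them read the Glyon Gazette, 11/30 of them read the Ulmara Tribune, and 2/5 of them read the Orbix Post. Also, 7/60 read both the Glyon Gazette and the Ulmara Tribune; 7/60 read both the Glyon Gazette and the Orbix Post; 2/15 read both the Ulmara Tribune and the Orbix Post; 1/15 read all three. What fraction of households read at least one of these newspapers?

17/20

By inclusion–exclusion:
P(at least one) = 23/60 + 11/30 + 2/5 − 7/60 − 7/60 − 2/15 + 1/15 = 17/20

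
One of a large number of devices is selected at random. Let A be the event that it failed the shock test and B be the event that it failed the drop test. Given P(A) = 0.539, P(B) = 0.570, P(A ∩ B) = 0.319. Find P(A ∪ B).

0.790

Using inclusion–exclusion:
P(A ∪ B) = 0.539 + 0.570 − 0.319 = 0.790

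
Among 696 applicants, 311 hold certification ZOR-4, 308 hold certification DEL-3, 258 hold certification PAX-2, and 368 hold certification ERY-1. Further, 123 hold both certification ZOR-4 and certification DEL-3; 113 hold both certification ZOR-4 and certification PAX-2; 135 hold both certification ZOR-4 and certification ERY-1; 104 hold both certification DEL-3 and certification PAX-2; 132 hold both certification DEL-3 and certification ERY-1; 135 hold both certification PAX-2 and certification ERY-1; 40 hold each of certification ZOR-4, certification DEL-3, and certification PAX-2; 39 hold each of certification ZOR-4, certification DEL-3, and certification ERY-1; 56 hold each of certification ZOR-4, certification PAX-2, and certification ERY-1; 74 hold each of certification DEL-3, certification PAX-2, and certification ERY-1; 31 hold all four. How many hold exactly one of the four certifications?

264

N(exactly one) = 311 + 308 + 258 + 368 − 2·123 − 2·113 − 2·135 − 2·104 − 2·132 − 2·135 + 3·40 + 3·39 + 3·56 + 3·74 − 4·31 = 264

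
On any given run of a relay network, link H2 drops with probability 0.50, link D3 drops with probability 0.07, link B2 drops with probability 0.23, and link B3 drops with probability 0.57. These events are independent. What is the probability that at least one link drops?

P(none) = (1 − 0.50) × (1 − 0.07) × (1 − 0.23) × (1 − 0.57) = 0.50 × 0.93 × 0.77 × 0.43 = 0.1539615
P(at least one) = 1 − 0.1539615 = 0.8460385

0.8460385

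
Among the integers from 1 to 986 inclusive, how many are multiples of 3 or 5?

460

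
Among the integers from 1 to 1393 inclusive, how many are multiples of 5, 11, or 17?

438

⌊1393/5⌋ + ⌊1393/11⌋ + ⌊1393/17⌋ − ⌊1393/55⌋ − ⌊1393/85⌋ − ⌊1393/187⌋ + ⌊1393/935⌋ = 278 + 126 + 81 − 25 − 16 − 7 + 1 = 438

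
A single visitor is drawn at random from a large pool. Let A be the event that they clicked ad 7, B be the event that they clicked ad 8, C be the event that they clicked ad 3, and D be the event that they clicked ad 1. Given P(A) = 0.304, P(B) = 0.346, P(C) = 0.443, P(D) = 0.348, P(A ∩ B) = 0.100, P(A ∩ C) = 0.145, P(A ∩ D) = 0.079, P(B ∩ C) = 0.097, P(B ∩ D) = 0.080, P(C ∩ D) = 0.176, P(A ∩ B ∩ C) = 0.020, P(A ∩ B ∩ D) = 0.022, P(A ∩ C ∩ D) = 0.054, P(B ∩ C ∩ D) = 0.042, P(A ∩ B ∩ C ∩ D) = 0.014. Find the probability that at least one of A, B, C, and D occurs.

P(A ∪ B ∪ C ∪ D) = 0.304 + 0.346 + 0.443 + 0.348 − 0.100 − 0.145 − 0.079 − 0.097 − 0.080 − 0.176 + 0.020 + 0.022 + 0.054 + 0.042 − 0.014 = 0.888

0.888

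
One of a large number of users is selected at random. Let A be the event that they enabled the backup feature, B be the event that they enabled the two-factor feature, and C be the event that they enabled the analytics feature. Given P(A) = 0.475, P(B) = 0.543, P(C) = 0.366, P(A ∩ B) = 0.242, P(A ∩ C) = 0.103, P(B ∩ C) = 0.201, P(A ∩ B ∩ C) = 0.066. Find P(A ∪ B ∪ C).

0.904

P(A ∪ B ∪ C) = 0.475 + 0.543 + 0.366 − 0.242 − 0.103 − 0.201 + 0.066 = 0.904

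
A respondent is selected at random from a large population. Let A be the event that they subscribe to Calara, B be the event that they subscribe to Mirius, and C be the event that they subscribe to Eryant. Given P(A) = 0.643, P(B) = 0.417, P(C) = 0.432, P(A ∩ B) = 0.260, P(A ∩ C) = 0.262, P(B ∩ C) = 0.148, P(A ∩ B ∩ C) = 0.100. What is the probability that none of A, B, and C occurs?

0.078

P(A ∪ B ∪ C) = 0.643 + 0.417 + 0.432 − 0.260 − 0.262 − 0.148 + 0.100 = 0.922
P(none) = 1 − 0.922 = 0.078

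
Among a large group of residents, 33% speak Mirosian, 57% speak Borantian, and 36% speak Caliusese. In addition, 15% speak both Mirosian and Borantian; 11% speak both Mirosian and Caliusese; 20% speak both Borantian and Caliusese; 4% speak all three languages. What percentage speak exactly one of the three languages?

46%

Using the inclusion–exclusion count for exactly one event:
P(exactly one) = 33 + 57 + 36 − 2·15 − 2·11 − 2·20 + 3·4 = 46%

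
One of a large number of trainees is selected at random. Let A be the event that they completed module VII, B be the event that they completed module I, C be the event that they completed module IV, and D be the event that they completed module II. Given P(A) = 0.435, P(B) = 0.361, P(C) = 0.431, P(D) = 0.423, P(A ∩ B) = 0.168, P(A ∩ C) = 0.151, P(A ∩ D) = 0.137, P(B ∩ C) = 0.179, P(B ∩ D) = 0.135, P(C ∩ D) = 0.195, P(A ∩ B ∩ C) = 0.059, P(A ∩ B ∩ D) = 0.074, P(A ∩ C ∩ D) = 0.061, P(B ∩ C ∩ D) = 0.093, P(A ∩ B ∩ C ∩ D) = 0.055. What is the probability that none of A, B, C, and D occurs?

0.083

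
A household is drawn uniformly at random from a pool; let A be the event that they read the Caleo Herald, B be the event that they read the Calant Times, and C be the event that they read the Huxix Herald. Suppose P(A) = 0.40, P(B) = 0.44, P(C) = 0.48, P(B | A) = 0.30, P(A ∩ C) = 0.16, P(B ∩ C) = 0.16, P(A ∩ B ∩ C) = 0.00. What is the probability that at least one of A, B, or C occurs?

0.88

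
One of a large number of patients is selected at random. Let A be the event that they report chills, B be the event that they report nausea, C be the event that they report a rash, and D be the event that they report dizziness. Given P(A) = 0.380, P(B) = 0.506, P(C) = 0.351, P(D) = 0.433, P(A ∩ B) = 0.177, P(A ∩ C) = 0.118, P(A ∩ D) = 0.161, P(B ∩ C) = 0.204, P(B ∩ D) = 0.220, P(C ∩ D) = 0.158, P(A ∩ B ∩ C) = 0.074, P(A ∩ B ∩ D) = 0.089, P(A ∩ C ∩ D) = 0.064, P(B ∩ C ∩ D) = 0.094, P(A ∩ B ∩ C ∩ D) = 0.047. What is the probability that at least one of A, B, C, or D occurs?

0.906

P(A ∪ B ∪ C ∪ D) = 0.380 + 0.506 + 0.351 + 0.433 − 0.177 − 0.118 − 0.161 − 0.204 − 0.220 − 0.158 + 0.074 + 0.089 + 0.064 + 0.094 − 0.047 = 0.906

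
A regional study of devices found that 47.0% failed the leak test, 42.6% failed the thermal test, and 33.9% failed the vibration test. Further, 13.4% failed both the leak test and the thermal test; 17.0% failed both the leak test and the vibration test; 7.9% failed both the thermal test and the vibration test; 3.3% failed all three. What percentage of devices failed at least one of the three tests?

88.5%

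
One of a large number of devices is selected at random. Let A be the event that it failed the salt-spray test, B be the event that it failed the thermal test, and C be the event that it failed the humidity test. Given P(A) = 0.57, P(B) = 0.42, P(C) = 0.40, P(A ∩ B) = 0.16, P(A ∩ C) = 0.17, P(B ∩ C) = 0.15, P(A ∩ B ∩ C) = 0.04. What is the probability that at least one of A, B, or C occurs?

0.95

P(A ∪ B ∪ C) = 0.57 + 0.42 + 0.40 − 0.16 − 0.17 − 0.15 + 0.04 = 0.95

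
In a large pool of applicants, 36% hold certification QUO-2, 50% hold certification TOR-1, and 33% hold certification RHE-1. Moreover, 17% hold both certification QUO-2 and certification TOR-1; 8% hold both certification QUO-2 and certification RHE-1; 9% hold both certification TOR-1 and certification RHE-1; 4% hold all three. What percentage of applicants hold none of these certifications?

P(≥1) = 36 + 50 + 33 − 17 − 8 − 9 + 4 = 89%
P(none) = 100% − 89% = 11%

11%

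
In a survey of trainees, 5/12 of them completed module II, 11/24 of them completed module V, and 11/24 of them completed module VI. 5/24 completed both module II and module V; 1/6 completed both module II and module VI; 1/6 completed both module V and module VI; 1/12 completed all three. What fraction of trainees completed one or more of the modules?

By inclusion–exclusion:
P(at least one) = 5/12 + 11/24 + 11/24 − 5/24 − 1/6 − 1/6 + 1/12 = 7/8

7/8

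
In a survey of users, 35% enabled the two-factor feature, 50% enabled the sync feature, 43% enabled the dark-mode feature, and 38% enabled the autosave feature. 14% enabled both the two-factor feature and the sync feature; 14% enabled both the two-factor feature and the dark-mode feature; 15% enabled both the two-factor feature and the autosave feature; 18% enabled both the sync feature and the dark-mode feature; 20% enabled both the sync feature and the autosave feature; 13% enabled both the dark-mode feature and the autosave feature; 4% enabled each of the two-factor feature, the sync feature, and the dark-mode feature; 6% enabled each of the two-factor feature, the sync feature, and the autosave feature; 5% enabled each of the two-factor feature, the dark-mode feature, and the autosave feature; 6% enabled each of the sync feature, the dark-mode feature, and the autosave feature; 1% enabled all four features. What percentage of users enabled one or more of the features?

By inclusion–exclusion:
P(union) = 35 + 50 + 43 + 38 − 14 − 14 − 15 − 18 − 20 − 13 + 4 + 6 + 5 + 6 − 1 = 92%

92%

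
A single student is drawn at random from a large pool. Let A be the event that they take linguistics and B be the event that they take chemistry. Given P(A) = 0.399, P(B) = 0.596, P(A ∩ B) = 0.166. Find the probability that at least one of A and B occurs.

0.829

Inclusion–exclusion gives
P(A ∪ B) = 0.399 + 0.596 − 0.166 = 0.829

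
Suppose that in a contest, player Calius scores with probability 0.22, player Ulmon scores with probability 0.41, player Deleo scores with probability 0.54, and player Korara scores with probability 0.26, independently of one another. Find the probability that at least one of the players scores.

Independence gives P(none) = ∏(1 − pᵢ).
P(none) = (1 − 0.22) × (1 − 0.41) × (1 − 0.54) × (1 − 0.26) = 0.78 × 0.59 × 0.46 × 0.74 = 0.15665208
P(at least one) = 1 − 0.15665208 = 0.84334792

0.84334792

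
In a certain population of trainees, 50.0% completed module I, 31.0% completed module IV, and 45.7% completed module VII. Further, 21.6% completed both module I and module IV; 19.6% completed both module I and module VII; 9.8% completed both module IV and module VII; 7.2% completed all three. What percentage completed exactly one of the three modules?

P(exactly one) = 50.0 + 31.0 + 45.7 − 2·21.6 − 2·19.6 − 2·9.8 + 3·7.2 = 46.3%

46.3%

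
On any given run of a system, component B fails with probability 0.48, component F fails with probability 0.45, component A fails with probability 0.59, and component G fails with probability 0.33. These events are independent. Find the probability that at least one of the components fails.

0.9214358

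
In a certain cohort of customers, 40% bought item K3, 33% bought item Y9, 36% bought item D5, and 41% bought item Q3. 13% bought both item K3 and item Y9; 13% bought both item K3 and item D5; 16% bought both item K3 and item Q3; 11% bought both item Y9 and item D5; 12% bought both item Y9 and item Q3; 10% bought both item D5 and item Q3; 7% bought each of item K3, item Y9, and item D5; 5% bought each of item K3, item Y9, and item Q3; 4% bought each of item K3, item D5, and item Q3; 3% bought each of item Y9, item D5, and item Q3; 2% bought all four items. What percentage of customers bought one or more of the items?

92%

Apply inclusion-exclusion:
P(at least one) = 40 + 33 + 36 + 41 − 13 − 13 − 16 − 11 − 12 − 10 + 7 + 5 + 4 + 3 − 2 = 92%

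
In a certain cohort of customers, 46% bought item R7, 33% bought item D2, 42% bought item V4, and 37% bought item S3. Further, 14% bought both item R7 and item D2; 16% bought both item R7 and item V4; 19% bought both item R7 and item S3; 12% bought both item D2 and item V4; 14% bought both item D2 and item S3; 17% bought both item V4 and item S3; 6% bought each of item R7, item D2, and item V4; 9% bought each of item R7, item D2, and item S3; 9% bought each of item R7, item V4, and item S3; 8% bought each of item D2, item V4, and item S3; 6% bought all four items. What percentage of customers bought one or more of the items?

P(at least one) = 46 + 33 + 42 + 37 − 14 − 16 − 19 − 12 − 14 − 17 + 6 + 9 + 9 + 8 − 6 = 92%

92%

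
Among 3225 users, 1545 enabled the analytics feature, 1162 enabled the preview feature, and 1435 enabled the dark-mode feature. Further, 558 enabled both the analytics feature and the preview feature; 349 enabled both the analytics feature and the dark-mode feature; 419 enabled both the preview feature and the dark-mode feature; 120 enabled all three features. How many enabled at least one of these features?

2936

By inclusion-exclusion,
N(≥1) = 1545 + 1162 + 1435 − 558 − 349 − 419 + 120 = 2936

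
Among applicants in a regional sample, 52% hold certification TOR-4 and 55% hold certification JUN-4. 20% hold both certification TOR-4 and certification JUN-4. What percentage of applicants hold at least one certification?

87%

By inclusion–exclusion:
P(at least one) = 52 + 55 − 20 = 87%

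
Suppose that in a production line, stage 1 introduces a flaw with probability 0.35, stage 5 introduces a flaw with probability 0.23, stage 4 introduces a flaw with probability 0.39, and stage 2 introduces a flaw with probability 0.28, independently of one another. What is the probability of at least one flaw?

0.7801804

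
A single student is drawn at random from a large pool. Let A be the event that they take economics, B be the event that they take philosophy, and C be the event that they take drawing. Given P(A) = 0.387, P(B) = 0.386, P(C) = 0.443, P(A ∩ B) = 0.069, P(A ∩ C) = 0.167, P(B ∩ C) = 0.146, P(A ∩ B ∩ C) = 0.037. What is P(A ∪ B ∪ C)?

P(A ∪ B ∪ C) = 0.387 + 0.386 + 0.443 − 0.069 − 0.167 − 0.146 + 0.037 = 0.871

0.871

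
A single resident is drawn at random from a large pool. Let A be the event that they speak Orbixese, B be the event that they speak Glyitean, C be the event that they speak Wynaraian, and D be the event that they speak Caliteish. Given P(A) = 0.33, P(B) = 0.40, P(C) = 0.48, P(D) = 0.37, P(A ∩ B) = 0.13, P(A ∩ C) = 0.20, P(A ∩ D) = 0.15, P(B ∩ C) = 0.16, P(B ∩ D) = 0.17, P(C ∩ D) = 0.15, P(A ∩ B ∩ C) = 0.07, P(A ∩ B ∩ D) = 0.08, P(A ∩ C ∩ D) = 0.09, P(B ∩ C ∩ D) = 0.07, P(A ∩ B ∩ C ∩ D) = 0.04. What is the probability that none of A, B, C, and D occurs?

Using inclusion–exclusion:
P(A ∪ B ∪ C ∪ D) = 0.33 + 0.40 + 0.48 + 0.37 − 0.13 − 0.20 − 0.15 − 0.16 − 0.17 − 0.15 + 0.07 + 0.08 + 0.09 + 0.07 − 0.04 = 0.89
P(none) = 1 − 0.89 = 0.11

0.11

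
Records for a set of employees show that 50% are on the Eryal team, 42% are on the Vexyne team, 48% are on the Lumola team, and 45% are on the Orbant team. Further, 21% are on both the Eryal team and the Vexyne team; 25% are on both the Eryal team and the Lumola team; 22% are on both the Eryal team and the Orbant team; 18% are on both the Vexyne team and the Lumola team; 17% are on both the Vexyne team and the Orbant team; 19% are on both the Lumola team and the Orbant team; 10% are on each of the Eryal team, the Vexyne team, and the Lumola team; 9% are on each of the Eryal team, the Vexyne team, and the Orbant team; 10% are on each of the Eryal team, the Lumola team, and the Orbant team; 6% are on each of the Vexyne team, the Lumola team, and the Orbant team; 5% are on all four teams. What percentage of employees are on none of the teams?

Inclusion–exclusion gives
P(union) = 50 + 42 + 48 + 45 − 21 − 25 − 22 − 18 − 17 − 19 + 10 + 9 + 10 + 6 − 5 = 93%
P(none) = 100% − 93% = 7%

7%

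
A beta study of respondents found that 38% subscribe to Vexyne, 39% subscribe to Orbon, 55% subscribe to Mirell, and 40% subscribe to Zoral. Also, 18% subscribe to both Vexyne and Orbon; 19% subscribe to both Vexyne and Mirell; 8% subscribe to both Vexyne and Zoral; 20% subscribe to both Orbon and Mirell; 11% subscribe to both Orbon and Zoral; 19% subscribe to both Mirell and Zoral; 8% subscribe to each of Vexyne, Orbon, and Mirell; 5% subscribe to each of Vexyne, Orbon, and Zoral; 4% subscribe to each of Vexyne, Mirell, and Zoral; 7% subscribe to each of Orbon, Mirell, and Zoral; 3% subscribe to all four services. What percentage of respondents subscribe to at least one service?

Apply inclusion-exclusion:
P(union) = 38 + 39 + 55 + 40 − 18 − 19 − 8 − 20 − 11 − 19 + 8 + 5 + 4 + 7 − 3 = 98%

98%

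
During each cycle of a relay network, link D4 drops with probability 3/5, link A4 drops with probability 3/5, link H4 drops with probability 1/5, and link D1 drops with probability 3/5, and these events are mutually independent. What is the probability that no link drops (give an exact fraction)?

P(none) = (1 − 3/5) × (1 − 3/5) × (1 − 1/5) × (1 − 3/5) = 2/5 × 2/5 × 4/5 × 2/5 = 32/625

32/625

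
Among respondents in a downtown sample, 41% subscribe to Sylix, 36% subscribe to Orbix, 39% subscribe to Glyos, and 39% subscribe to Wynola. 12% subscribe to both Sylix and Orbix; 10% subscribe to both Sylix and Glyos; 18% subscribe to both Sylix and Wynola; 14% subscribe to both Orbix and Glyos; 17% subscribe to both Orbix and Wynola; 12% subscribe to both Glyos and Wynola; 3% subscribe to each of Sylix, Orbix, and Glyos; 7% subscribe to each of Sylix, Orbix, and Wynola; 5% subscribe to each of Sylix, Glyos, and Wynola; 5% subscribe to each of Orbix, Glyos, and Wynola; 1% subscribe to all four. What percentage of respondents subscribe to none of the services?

Using inclusion–exclusion:
P(at least one) = 41 + 36 + 39 + 39 − 12 − 10 − 18 − 14 − 17 − 12 + 3 + 7 + 5 + 5 − 1 = 91%
P(none) = 100% − 91% = 9%

9%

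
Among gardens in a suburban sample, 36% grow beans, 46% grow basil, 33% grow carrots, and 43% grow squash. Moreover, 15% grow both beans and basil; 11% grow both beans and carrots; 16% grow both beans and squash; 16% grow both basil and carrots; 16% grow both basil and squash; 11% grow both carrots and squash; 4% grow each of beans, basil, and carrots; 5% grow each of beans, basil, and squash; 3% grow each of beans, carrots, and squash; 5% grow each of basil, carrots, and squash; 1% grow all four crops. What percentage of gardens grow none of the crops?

Inclusion–exclusion gives
P(≥1) = 36 + 46 + 33 + 43 − 15 − 11 − 16 − 16 − 16 − 11 + 4 + 5 + 3 + 5 − 1 = 89%
P(none) = 100% − 89% = 11%

11%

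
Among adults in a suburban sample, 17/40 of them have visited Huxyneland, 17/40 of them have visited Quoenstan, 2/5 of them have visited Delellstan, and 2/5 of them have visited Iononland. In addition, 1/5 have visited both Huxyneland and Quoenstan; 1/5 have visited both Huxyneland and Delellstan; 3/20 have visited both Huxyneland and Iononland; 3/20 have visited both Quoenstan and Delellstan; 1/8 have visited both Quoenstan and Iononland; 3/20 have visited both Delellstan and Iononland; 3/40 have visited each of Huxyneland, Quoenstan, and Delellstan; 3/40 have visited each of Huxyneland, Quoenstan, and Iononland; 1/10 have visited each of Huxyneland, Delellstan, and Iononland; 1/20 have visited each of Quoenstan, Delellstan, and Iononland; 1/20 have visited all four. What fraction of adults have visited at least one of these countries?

P(≥1) = 17/40 + 17/40 + 2/5 + 2/5 − 1/5 − 1/5 − 3/20 − 3/20 − 1/8 − 3/20 + 3/40 + 3/40 + 1/10 + 1/20 − 1/20 = 37/40

37/40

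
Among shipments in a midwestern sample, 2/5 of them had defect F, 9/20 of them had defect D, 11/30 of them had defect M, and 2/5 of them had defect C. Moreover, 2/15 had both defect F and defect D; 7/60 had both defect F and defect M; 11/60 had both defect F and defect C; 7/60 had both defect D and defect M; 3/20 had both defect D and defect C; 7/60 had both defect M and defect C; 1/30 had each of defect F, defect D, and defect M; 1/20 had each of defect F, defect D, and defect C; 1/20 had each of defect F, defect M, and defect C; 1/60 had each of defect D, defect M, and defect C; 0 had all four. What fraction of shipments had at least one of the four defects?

19/20

Using inclusion–exclusion:
P(≥1) = 2/5 + 9/20 + 11/30 + 2/5 − 2/15 − 7/60 − 11/60 − 7/60 − 3/20 − 7/60 + 1/30 + 1/20 + 1/20 + 1/60 − 0 = 19/20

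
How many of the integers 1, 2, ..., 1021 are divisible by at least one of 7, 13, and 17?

floor(1021/7) + floor(1021/13) + floor(1021/17) − floor(1021/91) − floor(1021/119) − floor(1021/221) + floor(1021/1547) = 145 + 78 + 60 − 11 − 8 − 4 + 0 = 260

260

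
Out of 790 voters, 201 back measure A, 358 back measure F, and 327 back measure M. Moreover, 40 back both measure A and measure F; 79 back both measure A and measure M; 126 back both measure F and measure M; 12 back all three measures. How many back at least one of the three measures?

653

Apply inclusion-exclusion:
|at least one| = 201 + 358 + 327 − 40 − 79 − 126 + 12 = 653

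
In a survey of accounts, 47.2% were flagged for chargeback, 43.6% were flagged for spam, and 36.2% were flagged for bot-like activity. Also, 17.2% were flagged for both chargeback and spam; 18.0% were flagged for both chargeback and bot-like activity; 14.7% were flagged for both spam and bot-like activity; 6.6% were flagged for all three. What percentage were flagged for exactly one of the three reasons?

47.0%

P(exactly one) = 47.2 + 43.6 + 36.2 − 2·17.2 − 2·18.0 − 2·14.7 + 3·6.6 = 47.0%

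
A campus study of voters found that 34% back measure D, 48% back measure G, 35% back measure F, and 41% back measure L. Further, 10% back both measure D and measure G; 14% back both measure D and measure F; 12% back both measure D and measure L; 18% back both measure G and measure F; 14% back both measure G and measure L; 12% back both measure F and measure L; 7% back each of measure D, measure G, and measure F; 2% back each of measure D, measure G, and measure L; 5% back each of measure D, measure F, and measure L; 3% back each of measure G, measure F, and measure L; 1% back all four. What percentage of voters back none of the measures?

Apply inclusion-exclusion:
P(union) = 34 + 48 + 35 + 41 − 10 − 14 − 12 − 18 − 14 − 12 + 7 + 2 + 5 + 3 − 1 = 94%
P(none) = 100% − 94% = 6%

6%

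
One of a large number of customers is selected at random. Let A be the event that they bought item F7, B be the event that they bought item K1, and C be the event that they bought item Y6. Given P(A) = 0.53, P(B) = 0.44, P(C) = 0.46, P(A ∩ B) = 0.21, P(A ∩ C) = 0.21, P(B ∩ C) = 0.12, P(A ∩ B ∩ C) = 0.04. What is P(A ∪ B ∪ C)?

0.93

Inclusion–exclusion gives
P(A ∪ B ∪ C) = 0.53 + 0.44 + 0.46 − 0.21 − 0.21 − 0.12 + 0.04 = 0.93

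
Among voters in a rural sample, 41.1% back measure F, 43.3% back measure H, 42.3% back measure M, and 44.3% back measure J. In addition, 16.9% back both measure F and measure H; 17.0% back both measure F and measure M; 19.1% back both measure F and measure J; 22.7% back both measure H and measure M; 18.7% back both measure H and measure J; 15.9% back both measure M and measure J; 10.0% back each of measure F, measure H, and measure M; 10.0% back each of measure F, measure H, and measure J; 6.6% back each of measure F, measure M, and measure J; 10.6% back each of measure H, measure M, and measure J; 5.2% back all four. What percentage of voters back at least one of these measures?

92.7%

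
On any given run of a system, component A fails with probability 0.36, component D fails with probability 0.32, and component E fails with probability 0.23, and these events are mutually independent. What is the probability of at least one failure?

P(none) = (1 − 0.36) × (1 − 0.32) × (1 − 0.23) = 0.64 × 0.68 × 0.77 = 0.335104
P(at least one) = 1 − 0.335104 = 0.664896

0.664896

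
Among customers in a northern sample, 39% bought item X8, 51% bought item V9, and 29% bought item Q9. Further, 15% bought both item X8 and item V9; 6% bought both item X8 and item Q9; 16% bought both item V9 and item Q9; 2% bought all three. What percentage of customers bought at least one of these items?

P(union) = 39 + 51 + 29 − 15 − 6 − 16 + 2 = 84%

84%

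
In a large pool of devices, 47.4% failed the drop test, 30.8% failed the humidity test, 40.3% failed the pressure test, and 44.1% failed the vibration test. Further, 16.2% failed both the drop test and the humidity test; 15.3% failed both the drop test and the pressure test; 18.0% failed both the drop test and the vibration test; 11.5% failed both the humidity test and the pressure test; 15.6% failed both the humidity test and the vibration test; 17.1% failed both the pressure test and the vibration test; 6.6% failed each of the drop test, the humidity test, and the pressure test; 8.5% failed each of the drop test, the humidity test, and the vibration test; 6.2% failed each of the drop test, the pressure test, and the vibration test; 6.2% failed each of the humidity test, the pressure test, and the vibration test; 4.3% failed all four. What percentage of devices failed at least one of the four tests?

92.1%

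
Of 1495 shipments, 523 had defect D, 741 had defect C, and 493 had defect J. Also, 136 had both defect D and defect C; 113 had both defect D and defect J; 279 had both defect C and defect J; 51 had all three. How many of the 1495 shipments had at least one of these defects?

1280

Apply inclusion-exclusion:
|at least one| = 523 + 741 + 493 − 136 − 113 − 279 + 51 = 1280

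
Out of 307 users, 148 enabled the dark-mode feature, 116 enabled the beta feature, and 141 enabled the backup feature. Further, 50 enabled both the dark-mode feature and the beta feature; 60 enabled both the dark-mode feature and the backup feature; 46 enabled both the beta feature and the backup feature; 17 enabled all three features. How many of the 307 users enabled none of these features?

41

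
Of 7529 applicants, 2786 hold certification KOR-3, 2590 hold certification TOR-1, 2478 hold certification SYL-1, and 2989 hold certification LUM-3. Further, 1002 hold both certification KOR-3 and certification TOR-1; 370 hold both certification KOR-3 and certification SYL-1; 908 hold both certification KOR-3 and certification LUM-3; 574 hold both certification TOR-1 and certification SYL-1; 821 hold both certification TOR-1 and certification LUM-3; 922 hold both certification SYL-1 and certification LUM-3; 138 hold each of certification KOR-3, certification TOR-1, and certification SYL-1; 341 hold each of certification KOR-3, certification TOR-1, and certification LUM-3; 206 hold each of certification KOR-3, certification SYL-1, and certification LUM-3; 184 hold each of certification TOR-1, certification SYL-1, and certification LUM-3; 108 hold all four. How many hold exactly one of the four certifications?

Using the inclusion–exclusion count for exactly one event:
|exactly one| = 2786 + 2590 + 2478 + 2989 − 2·1002 − 2·370 − 2·908 − 2·574 − 2·821 − 2·922 + 3·138 + 3·341 + 3·206 + 3·184 − 4·108 = 3824

3824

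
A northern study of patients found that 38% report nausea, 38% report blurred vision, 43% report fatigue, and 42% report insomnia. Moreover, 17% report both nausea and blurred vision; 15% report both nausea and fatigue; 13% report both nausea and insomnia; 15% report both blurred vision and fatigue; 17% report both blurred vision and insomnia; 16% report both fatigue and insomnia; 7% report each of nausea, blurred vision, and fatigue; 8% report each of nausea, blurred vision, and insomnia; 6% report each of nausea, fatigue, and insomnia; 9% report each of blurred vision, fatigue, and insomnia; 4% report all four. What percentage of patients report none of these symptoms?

By inclusion–exclusion:
P(union) = 38 + 38 + 43 + 42 − 17 − 15 − 13 − 15 − 17 − 16 + 7 + 8 + 6 + 9 − 4 = 94%
P(none) = 100% − 94% = 6%

6%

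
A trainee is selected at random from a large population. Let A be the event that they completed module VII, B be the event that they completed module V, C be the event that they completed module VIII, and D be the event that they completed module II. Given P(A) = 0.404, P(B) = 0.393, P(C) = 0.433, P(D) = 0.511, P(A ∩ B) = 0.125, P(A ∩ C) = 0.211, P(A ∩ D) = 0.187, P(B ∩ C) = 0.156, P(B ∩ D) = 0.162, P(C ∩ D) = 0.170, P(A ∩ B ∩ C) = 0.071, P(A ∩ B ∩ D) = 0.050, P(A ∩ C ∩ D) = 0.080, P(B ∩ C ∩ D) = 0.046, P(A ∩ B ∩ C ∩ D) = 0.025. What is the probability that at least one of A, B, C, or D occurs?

0.952

By inclusion–exclusion:
P(A ∪ B ∪ C ∪ D) = 0.404 + 0.393 + 0.433 + 0.511 − 0.125 − 0.211 − 0.187 − 0.156 − 0.162 − 0.170 + 0.071 + 0.050 + 0.080 + 0.046 − 0.025 = 0.952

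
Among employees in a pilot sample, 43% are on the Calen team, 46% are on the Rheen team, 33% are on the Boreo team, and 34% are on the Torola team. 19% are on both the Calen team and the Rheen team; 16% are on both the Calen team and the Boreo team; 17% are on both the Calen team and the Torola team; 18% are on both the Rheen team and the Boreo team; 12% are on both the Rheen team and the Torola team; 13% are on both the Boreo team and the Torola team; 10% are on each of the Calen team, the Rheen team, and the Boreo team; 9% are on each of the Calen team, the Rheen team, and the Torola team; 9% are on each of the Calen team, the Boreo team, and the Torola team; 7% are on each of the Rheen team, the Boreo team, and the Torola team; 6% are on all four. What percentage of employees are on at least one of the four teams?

By inclusion–exclusion:
P(union) = 43 + 46 + 33 + 34 − 19 − 16 − 17 − 18 − 12 − 13 + 10 + 9 + 9 + 7 − 6 = 90%

90%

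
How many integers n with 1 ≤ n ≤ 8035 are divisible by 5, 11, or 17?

2535

1607 + 730 + 472 − 146 − 94 − 42 + 8 = 2535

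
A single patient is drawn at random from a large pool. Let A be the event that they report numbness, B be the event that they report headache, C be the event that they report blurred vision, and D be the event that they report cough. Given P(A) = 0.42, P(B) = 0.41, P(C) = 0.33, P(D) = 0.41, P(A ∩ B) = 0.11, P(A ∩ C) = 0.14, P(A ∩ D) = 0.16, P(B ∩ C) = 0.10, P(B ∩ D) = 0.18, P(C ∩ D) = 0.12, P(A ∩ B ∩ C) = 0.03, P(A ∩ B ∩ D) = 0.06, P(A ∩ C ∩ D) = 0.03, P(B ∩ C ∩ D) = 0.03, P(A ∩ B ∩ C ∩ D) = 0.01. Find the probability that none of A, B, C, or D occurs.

Using inclusion–exclusion:
P(A ∪ B ∪ C ∪ D) = 0.42 + 0.41 + 0.33 + 0.41 − 0.11 − 0.14 − 0.16 − 0.10 − 0.18 − 0.12 + 0.03 + 0.06 + 0.03 + 0.03 − 0.01 = 0.90
P(none) = 1 − 0.90 = 0.10

0.10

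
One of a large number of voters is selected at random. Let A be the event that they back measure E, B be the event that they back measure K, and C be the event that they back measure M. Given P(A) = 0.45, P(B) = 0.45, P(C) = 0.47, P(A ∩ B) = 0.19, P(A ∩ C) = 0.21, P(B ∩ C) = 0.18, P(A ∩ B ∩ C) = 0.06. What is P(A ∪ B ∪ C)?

Inclusion–exclusion gives
P(A ∪ B ∪ C) = 0.45 + 0.45 + 0.47 − 0.19 − 0.21 − 0.18 + 0.06 = 0.85

0.85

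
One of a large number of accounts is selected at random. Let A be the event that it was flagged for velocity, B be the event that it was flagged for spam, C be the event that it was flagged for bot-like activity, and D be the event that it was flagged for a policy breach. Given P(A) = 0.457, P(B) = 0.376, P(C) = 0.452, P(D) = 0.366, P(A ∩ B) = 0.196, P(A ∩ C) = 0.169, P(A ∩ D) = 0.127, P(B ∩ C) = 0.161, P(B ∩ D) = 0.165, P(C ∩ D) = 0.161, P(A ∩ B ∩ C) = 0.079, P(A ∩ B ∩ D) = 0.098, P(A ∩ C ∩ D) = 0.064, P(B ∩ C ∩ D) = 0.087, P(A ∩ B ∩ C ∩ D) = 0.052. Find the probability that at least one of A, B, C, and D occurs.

0.948

By inclusion–exclusion:
P(A ∪ B ∪ C ∪ D) = 0.457 + 0.376 + 0.452 + 0.366 − 0.196 − 0.169 − 0.127 − 0.161 − 0.165 − 0.161 + 0.079 + 0.098 + 0.064 + 0.087 − 0.052 = 0.948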